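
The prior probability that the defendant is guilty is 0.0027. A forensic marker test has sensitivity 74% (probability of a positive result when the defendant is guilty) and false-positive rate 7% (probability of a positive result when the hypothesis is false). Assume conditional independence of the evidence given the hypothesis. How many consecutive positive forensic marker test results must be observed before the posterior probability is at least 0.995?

Prior odds = 0.0027/0.9973 = 27/9973.
Likelihood ratio of a positive result = 0.74/0.07 = 74/7.
Target posterior odds = 0.995/0.005 = 199.
Need (27/9973) × (74/7)ⁿ ≥ 199, i.e. (74/7)ⁿ ≥ 1984627/27.
(74/7)⁴ = 29986576/2401 falls short of 1984627/27 but (74/7)⁵ ≈132029 reaches it, so n = 5.

5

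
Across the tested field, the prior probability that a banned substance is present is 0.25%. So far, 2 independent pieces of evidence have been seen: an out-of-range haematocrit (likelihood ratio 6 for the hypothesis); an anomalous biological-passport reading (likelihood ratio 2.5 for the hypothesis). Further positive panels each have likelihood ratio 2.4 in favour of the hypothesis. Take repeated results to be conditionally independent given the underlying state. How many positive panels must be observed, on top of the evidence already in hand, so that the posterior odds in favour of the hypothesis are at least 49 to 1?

Prior odds = 0.0025/0.9975 = 1/399.
Combined Bayes factor of the evidence already in hand = 6 × 2.5 = 15.
Odds after that evidence = (1/399) × 15 = 5/133.
Target odds = 49.
Need 2.4ⁿ ≥ 49 ÷ (5/133) = 1303.4.
2.4⁸ = 429981696/390625 falls short of 1303.4 but 2.4⁹ ≈2641.81 reaches it, so n = 9.

9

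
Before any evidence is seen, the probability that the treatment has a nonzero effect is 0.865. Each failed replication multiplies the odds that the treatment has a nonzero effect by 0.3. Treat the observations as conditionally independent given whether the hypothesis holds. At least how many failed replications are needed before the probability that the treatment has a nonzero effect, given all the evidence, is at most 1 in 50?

Prior odds = 0.865/0.135 = 173/27.
Likelihood ratio per failed replication = 0.3.
Target odds: 0.02 ÷ 0.98 = 1/49.
Need (173/27) × 0.3ⁿ ≤ 1/49, i.e. 0.3ⁿ ≤ 27/8477.
0.3⁴ = 0.0081 is still above 27/8477 but 0.3⁵ = 243/100000 is at or below it, so n = 5.

5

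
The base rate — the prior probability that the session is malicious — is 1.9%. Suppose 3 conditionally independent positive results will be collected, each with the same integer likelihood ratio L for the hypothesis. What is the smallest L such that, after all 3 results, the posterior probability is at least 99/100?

Prior odds = 0.019/0.981 = 19/981.
Target odds = 0.99/0.01 = 99.
Need L³ ≥ 99 ÷ (19/981) = 97119/19.
17³ = 4913 < 97119/19 ≤ 5832 = 18³, so L = 18.

18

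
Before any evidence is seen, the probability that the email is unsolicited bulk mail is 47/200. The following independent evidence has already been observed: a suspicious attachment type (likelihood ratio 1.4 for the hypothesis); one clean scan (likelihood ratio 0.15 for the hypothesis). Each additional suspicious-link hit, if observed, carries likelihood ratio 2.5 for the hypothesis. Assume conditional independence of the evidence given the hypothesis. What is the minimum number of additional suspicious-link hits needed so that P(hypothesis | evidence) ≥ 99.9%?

11

Prior odds = 0.235/0.765 = 47/153.
Combined Bayes factor of the evidence already in hand = 1.4 × 0.15 = 0.21.
Odds after that evidence = (47/153) × 0.21 = 329/5100.
Target odds = 0.999/0.001 = 999.
Need 2.5ⁿ ≥ 999 ÷ (329/5100) = 5094900/329.
2.5¹⁰ = 9765625/1024 falls short of 5094900/329 but 2.5¹¹ = 48828125/2048 reaches it, so n = 11.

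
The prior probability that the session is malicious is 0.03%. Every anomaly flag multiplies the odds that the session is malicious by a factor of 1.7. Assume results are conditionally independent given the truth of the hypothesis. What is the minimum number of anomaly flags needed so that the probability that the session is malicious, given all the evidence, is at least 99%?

Prior odds: 0.0003 ÷ 0.9997 = 3/9997.
Likelihood ratio per anomaly flag = 1.7.
Target odds: 0.99 ÷ 0.01 = 99.
Require 1.7ⁿ ≥ 99 ÷ (3/9997) = 329901.
1.7²³ ≈199676 falls short of 329901 but 1.7²⁴ ≈339449 reaches it, so n = 24.

24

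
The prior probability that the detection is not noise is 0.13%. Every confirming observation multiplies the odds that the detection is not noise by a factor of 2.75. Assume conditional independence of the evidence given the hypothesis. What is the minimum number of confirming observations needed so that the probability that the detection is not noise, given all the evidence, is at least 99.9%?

Prior odds = 0.0013/0.9987 = 13/9987.
Likelihood ratio per confirming observation = 2.75.
Target posterior odds = 0.999/0.001 = 999.
Need (13/9987) × 2.75ⁿ ≥ 999, i.e. 2.75ⁿ ≥ 9977013/13.
2.75¹³ ≈514428 falls short of 9977013/13 but 2.75¹⁴ ≈1.41468e+06 reaches it, so n = 14.

14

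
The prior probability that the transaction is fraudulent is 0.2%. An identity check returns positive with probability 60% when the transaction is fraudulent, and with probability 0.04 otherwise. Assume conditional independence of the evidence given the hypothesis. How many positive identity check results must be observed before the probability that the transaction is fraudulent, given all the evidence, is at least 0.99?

4

Prior odds = 0.002/0.998 = 1/499.
Likelihood ratio of a positive result = 0.6/0.04 = 15.
Target posterior odds = 0.99/0.01 = 99.
Require 15ⁿ ≥ 99 ÷ (1/499) = 49401.
15³ = 3375 falls short of 49401 but 15⁴ = 50625 reaches it, so n = 4.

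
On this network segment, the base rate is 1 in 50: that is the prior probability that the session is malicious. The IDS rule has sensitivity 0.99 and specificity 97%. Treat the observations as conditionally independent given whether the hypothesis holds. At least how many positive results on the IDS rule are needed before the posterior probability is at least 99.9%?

4

Prior odds = 0.02/0.98 = 1/49.
False-positive rate = 1 − 0.97 = 0.03; likelihood ratio of a positive = 0.99/0.03 = 33.
Target posterior odds = 0.999/0.001 = 999.
Require 33ⁿ ≥ 999 ÷ (1/49) = 48951.
33³ = 35937 falls short of 48951 but 33⁴ = 1185921 reaches it, so n = 4.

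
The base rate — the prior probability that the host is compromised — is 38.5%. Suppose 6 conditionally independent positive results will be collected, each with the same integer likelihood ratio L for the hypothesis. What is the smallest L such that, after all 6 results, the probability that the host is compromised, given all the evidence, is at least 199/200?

Prior odds = 0.385/0.615 = 77/123.
Target odds = 0.995/0.005 = 199.
Need L⁶ ≥ 199 ÷ (77/123) = 24477/77.
2⁶ = 64 < 24477/77 ≤ 729 = 3⁶, so L = 3.

3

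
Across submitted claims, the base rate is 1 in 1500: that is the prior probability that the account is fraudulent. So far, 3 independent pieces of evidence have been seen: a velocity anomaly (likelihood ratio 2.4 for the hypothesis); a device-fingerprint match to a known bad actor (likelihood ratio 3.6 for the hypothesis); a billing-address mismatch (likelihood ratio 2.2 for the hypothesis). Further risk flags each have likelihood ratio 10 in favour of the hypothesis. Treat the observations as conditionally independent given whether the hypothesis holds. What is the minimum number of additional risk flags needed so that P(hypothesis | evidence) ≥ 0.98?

4

Prior odds = (1/1500)/(1499/1500) = 1/1499.
Combined Bayes factor of the evidence already in hand = 2.4 × 3.6 × 2.2 = 19.008.
Odds after that evidence = (1/1499) × 19.008 = 2376/187375.
Target odds = 0.98/0.02 = 49.
Need 10ⁿ ≥ 49 ÷ (2376/187375) = 9181375/2376.
10³ = 1000 falls short of 9181375/2376 but 10⁴ = 10000 reaches it, so n = 4.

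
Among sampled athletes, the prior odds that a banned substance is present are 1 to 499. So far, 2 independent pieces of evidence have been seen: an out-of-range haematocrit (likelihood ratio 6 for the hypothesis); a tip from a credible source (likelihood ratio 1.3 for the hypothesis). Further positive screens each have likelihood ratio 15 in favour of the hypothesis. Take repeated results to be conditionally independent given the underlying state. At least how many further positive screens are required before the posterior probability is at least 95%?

Prior odds = 1/499.
Combined Bayes factor of the evidence already in hand = 6 × 1.3 = 7.8.
Odds after that evidence = (1/499) × 7.8 = 39/2495.
Target odds = 0.95/0.05 = 19.
Need 15ⁿ ≥ 19 ÷ (39/2495) = 47405/39.
15² = 225 falls short of 47405/39 but 15³ = 3375 reaches it, so n = 3.

3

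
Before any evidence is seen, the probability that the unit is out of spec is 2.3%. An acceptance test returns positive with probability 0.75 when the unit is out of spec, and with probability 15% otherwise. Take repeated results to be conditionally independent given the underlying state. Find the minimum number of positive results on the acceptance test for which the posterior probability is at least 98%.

Prior odds = 0.023/0.977 = 23/977.
Likelihood ratio of a positive result = 0.75/0.15 = 5.
Target odds: 0.98 ÷ 0.02 = 49.
Require 5ⁿ ≥ 49 ÷ (23/977) = 47873/23.
5⁴ = 625 falls short of 47873/23 but 5⁵ = 3125 reaches it, so n = 5.

5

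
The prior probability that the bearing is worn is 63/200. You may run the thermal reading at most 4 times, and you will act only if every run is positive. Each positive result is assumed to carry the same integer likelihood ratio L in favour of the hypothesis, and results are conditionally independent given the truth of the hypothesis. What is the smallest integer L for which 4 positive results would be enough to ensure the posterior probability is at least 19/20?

3

Prior odds = 0.315/0.685 = 63/137.
Target odds = 0.95/0.05 = 19.
Need L⁴ ≥ 19 ÷ (63/137) = 2603/63.
2⁴ = 16 < 2603/63 ≤ 81 = 3⁴, so L = 3.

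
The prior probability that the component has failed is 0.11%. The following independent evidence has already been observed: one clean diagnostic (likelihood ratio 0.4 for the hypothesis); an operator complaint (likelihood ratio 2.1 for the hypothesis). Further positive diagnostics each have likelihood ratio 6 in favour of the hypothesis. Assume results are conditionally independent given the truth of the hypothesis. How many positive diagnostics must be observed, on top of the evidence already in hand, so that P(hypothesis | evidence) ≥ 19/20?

Prior odds = 0.0011/0.9989 = 11/9989.
Combined Bayes factor of the evidence already in hand = 0.4 × 2.1 = 0.84.
Odds after that evidence = (11/9989) × 0.84 = 33/35675.
Target odds = 0.95/0.05 = 19.
Need 6ⁿ ≥ 19 ÷ (33/35675) = 677825/33.
6⁵ = 7776 falls short of 677825/33 but 6⁶ = 46656 reaches it, so n = 6.

6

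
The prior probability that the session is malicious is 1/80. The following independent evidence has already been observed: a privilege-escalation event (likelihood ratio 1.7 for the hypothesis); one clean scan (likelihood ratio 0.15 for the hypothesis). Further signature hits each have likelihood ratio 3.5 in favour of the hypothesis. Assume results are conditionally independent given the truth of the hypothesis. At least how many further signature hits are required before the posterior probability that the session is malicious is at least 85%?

6

Prior odds = 0.0125/0.9875 = 1/79.
Combined Bayes factor of the evidence already in hand = 1.7 × 0.15 = 0.255.
Odds after that evidence = (1/79) × 0.255 = 51/15800.
Target odds = 0.85/0.15 = 17/3.
Need 3.5ⁿ ≥ 17/3 ÷ (51/15800) = 15800/9.
3.5⁵ = 525.21875 falls short of 15800/9 but 3.5⁶ = 1838.265625 reaches it, so n = 6.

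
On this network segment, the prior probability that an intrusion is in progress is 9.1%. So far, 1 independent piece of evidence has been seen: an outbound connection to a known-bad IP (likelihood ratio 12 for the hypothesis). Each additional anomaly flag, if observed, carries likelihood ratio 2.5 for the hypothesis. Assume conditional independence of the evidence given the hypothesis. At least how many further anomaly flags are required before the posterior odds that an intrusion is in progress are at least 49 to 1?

5

Prior odds = 0.091/0.909 = 91/909.
Bayes factor of the evidence already in hand = 12.
Odds after that evidence = (91/909) × 12 = 364/303.
Target odds = 49.
Need 2.5ⁿ ≥ 49 ÷ (364/303) = 2121/52.
2.5⁴ = 39.0625 falls short of 2121/52 but 2.5⁵ = 97.65625 reaches it, so n = 5.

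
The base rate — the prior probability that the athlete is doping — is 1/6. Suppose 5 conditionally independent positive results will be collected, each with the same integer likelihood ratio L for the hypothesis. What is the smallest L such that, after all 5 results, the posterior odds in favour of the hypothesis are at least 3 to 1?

Prior odds = (1/6)/(5/6) = 0.2.
Target odds = 3.
Need L⁵ ≥ 3 ÷ 0.2 = 15.
1⁵ = 1 < 15 ≤ 32 = 2⁵, so L = 2.

2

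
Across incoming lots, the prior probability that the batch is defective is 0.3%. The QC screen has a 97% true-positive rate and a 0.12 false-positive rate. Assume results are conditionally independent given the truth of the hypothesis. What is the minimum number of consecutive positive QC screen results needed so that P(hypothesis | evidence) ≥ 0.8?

4

Prior odds = 0.003/0.997 = 3/997.
Likelihood ratio of a positive result = 0.97/0.12 = 97/12.
Target odds: 0.8 ÷ 0.2 = 4.
Need (3/997) × (97/12)ⁿ ≥ 4, i.e. (97/12)ⁿ ≥ 3988/3.
(97/12)³ = 912673/1728 falls short of 3988/3 but (97/12)⁴ = 88529281/20736 reaches it, so n = 4.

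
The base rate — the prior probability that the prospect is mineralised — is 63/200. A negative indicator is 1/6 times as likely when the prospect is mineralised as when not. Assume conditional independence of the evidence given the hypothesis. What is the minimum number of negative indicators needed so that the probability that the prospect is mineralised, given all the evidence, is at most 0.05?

2

Prior odds: 0.315 ÷ 0.685 = 63/137.
Likelihood ratio per negative indicator = 1/6.
Target odds: 0.05 ÷ 0.95 = 1/19.
Need (63/137) × (1/6)ⁿ ≤ 1/19, i.e. (1/6)ⁿ ≤ 137/1197.
(1/6)¹ = 1/6 is still above 137/1197 but (1/6)² = 1/36 is at or below it, so n = 2.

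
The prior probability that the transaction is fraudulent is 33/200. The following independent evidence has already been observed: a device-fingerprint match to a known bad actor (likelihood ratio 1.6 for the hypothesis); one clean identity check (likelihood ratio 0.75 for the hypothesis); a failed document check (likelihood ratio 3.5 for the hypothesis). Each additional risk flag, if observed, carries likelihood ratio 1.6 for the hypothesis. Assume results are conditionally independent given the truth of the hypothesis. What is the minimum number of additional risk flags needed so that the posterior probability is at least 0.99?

Prior odds = 0.165/0.835 = 33/167.
Combined Bayes factor of the evidence already in hand = 1.6 × 0.75 × 3.5 = 4.2.
Odds after that evidence = (33/167) × 4.2 = 693/835.
Target odds = 0.99/0.01 = 99.
Need 1.6ⁿ ≥ 99 ÷ (693/835) = 835/7.
1.6¹⁰ ≈109.951 falls short of 835/7 but 1.6¹¹ ≈175.922 reaches it, so n = 11.

11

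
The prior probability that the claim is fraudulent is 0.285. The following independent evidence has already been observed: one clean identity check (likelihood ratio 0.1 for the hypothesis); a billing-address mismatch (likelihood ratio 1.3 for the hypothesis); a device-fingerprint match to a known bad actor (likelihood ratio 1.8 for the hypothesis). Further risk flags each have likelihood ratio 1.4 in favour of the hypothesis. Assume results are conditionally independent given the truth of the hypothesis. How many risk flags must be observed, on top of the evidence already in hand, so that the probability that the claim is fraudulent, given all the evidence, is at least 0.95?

16

Prior odds = 0.285/0.715 = 57/143.
Combined Bayes factor of the evidence already in hand = 0.1 × 1.3 × 1.8 = 0.234.
Odds after that evidence = (57/143) × 0.234 = 513/5500.
Target odds = 0.95/0.05 = 19.
Need 1.4ⁿ ≥ 19 ÷ (513/5500) = 5500/27.
1.4¹⁵ ≈155.568 falls short of 5500/27 but 1.4¹⁶ ≈217.795 reaches it, so n = 16.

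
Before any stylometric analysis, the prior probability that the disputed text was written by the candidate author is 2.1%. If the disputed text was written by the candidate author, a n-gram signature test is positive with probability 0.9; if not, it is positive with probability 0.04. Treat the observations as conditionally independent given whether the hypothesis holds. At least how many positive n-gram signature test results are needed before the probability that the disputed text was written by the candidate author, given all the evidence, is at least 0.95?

Prior odds = 0.021/0.979 = 21/979.
Likelihood ratio of a positive = 0.9/0.04 = 22.5.
Target odds: 0.95 ÷ 0.05 = 19.
Need (21/979) × 22.5ⁿ ≥ 19, i.e. 22.5ⁿ ≥ 18601/21.
22.5² = 506.25 falls short of 18601/21 but 22.5³ = 11390.625 reaches it, so n = 3.

3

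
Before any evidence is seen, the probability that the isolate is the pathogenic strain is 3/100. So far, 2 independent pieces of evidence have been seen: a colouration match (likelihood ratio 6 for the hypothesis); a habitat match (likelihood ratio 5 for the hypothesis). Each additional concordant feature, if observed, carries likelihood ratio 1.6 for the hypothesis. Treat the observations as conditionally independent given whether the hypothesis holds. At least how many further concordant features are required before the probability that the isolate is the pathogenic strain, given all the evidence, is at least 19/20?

7

Prior odds = 0.03/0.97 = 3/97.
Combined Bayes factor of the evidence already in hand = 6 × 5 = 30.
Odds after that evidence = (3/97) × 30 = 90/97.
Target odds = 0.95/0.05 = 19.
Need 1.6ⁿ ≥ 19 ÷ (90/97) = 1843/90.
1.6⁶ = 262144/15625 falls short of 1843/90 but 1.6⁷ = 2097152/78125 reaches it, so n = 7.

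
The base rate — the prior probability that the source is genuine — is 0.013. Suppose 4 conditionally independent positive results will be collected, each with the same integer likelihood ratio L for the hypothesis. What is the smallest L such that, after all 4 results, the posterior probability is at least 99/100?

Prior odds = 0.013/0.987 = 13/987.
Target odds = 0.99/0.01 = 99.
Need L⁴ ≥ 99 ÷ (13/987) = 97713/13.
9⁴ = 6561 < 97713/13 ≤ 10000 = 10⁴, so L = 10.

10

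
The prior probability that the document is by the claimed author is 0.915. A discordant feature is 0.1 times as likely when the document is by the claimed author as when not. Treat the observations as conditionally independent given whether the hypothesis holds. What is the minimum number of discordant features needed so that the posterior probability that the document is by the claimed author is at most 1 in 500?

Prior odds: 0.915 ÷ 0.085 = 183/17.
Likelihood ratio per discordant feature = 0.1.
Target posterior odds = 0.002/0.998 = 1/499.
Need (183/17) × 0.1ⁿ ≤ 1/499, i.e. 0.1ⁿ ≤ 17/91317.
0.1³ = 0.001 is still above 17/91317 but 0.1⁴ = 0.0001 is at or below it, so n = 4.

4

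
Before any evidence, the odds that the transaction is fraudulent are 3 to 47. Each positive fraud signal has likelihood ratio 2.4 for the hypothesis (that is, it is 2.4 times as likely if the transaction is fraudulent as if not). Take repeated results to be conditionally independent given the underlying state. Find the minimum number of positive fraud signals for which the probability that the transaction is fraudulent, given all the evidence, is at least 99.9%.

Prior odds = 3/47.
Likelihood ratio per positive fraud signal = 2.4.
Target posterior odds = 0.999/0.001 = 999.
Require 2.4ⁿ ≥ 999 ÷ (3/47) = 15651.
2.4¹¹ ≈15216.8 falls short of 15651 but 2.4¹² ≈36520.3 reaches it, so n = 12.

12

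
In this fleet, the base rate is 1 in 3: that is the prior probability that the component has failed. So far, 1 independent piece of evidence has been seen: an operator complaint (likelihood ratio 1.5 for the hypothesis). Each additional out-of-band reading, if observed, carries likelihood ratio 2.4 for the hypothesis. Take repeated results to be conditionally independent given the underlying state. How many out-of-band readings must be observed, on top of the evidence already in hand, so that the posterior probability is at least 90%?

Prior odds = (1/3)/(2/3) = 0.5.
Bayes factor of the evidence already in hand = 1.5.
Odds after that evidence = 0.5 × 1.5 = 0.75.
Target odds = 0.9/0.1 = 9.
Need 2.4ⁿ ≥ 9 ÷ 0.75 = 12.
2.4² = 5.76 falls short of 12 but 2.4³ = 13.824 reaches it, so n = 3.

3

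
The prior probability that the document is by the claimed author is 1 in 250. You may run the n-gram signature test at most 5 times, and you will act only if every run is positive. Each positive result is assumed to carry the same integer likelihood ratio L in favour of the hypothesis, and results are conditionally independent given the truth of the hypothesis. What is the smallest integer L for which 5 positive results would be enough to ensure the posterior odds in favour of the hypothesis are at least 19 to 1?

6

Prior odds = 0.004/0.996 = 1/249.
Target odds = 19.
Need L⁵ ≥ 19 ÷ (1/249) = 4731.
5⁵ = 3125 < 4731 ≤ 7776 = 6⁵, so L = 6.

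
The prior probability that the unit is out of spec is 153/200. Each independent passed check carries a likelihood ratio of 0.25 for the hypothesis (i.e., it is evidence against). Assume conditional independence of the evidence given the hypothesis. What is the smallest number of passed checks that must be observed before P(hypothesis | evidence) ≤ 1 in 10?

Prior odds: 0.765 ÷ 0.235 = 153/47.
Likelihood ratio per passed check = 0.25.
Target posterior odds = 0.1/0.9 = 1/9.
Require 0.25ⁿ ≤ 1/9 ÷ (153/47) = 47/1377.
0.25² = 0.0625 is still above 47/1377 but 0.25³ = 0.015625 is at or below it, so n = 3.

3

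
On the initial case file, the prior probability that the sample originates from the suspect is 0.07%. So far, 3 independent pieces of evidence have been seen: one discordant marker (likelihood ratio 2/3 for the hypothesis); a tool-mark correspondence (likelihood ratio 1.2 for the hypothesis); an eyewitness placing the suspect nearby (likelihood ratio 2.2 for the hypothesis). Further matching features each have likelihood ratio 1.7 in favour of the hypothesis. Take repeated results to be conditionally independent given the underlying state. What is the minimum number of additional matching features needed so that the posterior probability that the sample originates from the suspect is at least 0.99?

Prior odds = 0.0007/0.9993 = 7/9993.
Combined Bayes factor of the evidence already in hand = (2/3) × 1.2 × 2.2 = 1.76.
Odds after that evidence = (7/9993) × 1.76 = 308/249825.
Target odds = 0.99/0.01 = 99.
Need 1.7ⁿ ≥ 99 ÷ (308/249825) = 2248425/28.
1.7²¹ ≈69091.9 falls short of 2248425/28 but 1.7²² ≈117456 reaches it, so n = 22.

22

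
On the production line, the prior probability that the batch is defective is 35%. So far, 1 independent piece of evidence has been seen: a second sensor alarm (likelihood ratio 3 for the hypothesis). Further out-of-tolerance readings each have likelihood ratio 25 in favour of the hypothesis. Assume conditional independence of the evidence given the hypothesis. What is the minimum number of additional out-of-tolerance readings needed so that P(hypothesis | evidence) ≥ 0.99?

Prior odds = 0.35/0.65 = 7/13.
Bayes factor of the evidence already in hand = 3.
Odds after that evidence = (7/13) × 3 = 21/13.
Target odds = 0.99/0.01 = 99.
Need 25ⁿ ≥ 99 ÷ (21/13) = 429/7.
25¹ = 25 falls short of 429/7 but 25² = 625 reaches it, so n = 2.

2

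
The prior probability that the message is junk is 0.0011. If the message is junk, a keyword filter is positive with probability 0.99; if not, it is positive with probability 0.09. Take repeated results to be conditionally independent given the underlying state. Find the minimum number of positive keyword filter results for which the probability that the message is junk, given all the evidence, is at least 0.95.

5

Prior odds: 0.0011 ÷ 0.9989 = 11/9989.
Likelihood ratio of a positive = 0.99/0.09 = 11.
Target posterior odds = 0.95/0.05 = 19.
Need (11/9989) × 11ⁿ ≥ 19, i.e. 11ⁿ ≥ 189791/11.
11⁴ = 14641 falls short of 189791/11 but 11⁵ = 161051 reaches it, so n = 5.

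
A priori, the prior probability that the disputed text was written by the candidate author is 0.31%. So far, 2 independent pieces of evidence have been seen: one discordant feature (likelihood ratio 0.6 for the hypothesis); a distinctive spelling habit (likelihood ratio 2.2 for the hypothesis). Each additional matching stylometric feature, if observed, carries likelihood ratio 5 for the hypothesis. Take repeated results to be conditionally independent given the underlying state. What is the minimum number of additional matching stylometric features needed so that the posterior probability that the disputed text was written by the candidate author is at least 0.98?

6

Prior odds = 0.0031/0.9969 = 31/9969.
Combined Bayes factor of the evidence already in hand = 0.6 × 2.2 = 1.32.
Odds after that evidence = (31/9969) × 1.32 = 341/83075.
Target odds = 0.98/0.02 = 49.
Need 5ⁿ ≥ 49 ÷ (341/83075) = 4070675/341.
5⁵ = 3125 falls short of 4070675/341 but 5⁶ = 15625 reaches it, so n = 6.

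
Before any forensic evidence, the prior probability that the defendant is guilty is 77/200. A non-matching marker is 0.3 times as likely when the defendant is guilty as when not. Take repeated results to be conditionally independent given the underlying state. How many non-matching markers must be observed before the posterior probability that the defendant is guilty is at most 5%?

Prior odds = 0.385/0.615 = 77/123.
Likelihood ratio per non-matching marker = 0.3.
Target posterior odds = 0.05/0.95 = 1/19.
Need (77/123) × 0.3ⁿ ≤ 1/19, i.e. 0.3ⁿ ≤ 123/1463.
0.3² = 0.09 is still above 123/1463 but 0.3³ = 0.027 is at or below it, so n = 3.

3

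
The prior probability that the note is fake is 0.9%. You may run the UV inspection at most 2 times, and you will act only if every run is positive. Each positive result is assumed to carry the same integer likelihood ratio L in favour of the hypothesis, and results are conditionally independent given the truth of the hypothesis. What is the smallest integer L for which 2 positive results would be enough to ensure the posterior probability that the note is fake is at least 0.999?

Prior odds = 0.009/0.991 = 9/991.
Target odds = 0.999/0.001 = 999.
Need L² ≥ 999 ÷ (9/991) = 110001.
331² = 109561 < 110001 ≤ 110224 = 332², so L = 332.

332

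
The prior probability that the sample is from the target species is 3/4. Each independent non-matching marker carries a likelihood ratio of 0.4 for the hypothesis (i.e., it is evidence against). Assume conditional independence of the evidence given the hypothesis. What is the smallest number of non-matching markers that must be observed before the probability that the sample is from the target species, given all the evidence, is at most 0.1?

Prior odds: 0.75 ÷ 0.25 = 3.
Likelihood ratio per non-matching marker = 0.4.
Target odds: 0.1 ÷ 0.9 = 1/9.
Need 3 × 0.4ⁿ ≤ 1/9, i.e. 0.4ⁿ ≤ 1/27.
0.4³ = 0.064 is still above 1/27 but 0.4⁴ = 0.0256 is at or below it, so n = 4.

4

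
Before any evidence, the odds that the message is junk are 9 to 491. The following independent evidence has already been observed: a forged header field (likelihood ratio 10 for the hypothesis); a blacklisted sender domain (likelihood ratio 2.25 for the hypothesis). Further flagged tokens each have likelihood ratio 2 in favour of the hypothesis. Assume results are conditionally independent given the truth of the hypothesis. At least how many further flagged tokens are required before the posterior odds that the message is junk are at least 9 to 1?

5

Prior odds = 9/491.
Combined Bayes factor of the evidence already in hand = 10 × 2.25 = 22.5.
Odds after that evidence = (9/491) × 22.5 = 405/982.
Target odds = 9.
Need 2ⁿ ≥ 9 ÷ (405/982) = 982/45.
2⁴ = 16 falls short of 982/45 but 2⁵ = 32 reaches it, so n = 5.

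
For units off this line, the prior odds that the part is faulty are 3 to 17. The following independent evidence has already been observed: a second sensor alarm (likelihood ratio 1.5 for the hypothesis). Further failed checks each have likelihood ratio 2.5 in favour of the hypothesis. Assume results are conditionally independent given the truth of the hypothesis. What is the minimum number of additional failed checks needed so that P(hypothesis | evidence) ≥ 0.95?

Prior odds = 3/17.
Bayes factor of the evidence already in hand = 1.5.
Odds after that evidence = (3/17) × 1.5 = 9/34.
Target odds = 0.95/0.05 = 19.
Need 2.5ⁿ ≥ 19 ÷ (9/34) = 646/9.
2.5⁴ = 39.0625 falls short of 646/9 but 2.5⁵ = 97.65625 reaches it, so n = 5.

5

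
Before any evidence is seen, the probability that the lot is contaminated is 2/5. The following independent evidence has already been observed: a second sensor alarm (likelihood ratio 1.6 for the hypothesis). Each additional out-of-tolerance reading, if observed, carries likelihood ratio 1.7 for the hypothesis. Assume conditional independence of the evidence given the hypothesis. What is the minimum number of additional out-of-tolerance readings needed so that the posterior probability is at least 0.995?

Prior odds = 0.4/0.6 = 2/3.
Bayes factor of the evidence already in hand = 1.6.
Odds after that evidence = (2/3) × 1.6 = 16/15.
Target odds = 0.995/0.005 = 199.
Need 1.7ⁿ ≥ 199 ÷ (16/15) = 186.5625.
1.7⁹ ≈118.588 falls short of 186.5625 but 1.7¹⁰ ≈201.599 reaches it, so n = 10.

10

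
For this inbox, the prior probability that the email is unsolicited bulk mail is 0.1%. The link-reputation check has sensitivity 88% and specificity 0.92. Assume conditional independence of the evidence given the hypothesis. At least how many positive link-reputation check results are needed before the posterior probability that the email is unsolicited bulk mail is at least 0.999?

Prior odds = 0.001/0.999 = 1/999.
False-positive rate = 1 − 0.92 = 0.08; likelihood ratio of a positive = 0.88/0.08 = 11.
Target posterior odds = 0.999/0.001 = 999.
Need (1/999) × 11ⁿ ≥ 999, i.e. 11ⁿ ≥ 998001.
11⁵ = 161051 falls short of 998001 but 11⁶ = 1771561 reaches it, so n = 6.

6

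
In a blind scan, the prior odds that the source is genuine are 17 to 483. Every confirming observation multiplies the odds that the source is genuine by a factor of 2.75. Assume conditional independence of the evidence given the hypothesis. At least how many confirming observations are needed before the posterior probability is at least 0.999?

11

Prior odds = 17/483.
Likelihood ratio per confirming observation = 2.75.
Target odds: 0.999 ÷ 0.001 = 999.
Require 2.75ⁿ ≥ 999 ÷ (17/483) = 482517/17.
2.75¹⁰ ≈24735.9 falls short of 482517/17 but 2.75¹¹ ≈68023.6 reaches it, so n = 11.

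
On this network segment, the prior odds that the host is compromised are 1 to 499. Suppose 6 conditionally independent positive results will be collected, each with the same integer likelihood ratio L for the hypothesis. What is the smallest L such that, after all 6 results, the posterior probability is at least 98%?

Prior odds = 1/499.
Target odds = 0.98/0.02 = 49.
Need L⁶ ≥ 49 ÷ (1/499) = 24451.
5⁶ = 15625 < 24451 ≤ 46656 = 6⁶, so L = 6.

6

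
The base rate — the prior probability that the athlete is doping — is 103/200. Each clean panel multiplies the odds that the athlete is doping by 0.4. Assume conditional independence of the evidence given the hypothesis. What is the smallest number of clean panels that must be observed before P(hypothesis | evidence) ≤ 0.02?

5

Prior odds: 0.515 ÷ 0.485 = 103/97.
Likelihood ratio per clean panel = 0.4.
Target odds: 0.02 ÷ 0.98 = 1/49.
Need (103/97) × 0.4ⁿ ≤ 1/49, i.e. 0.4ⁿ ≤ 97/5047.
0.4⁴ = 0.0256 is still above 97/5047 but 0.4⁵ = 0.01024 is at or below it, so n = 5.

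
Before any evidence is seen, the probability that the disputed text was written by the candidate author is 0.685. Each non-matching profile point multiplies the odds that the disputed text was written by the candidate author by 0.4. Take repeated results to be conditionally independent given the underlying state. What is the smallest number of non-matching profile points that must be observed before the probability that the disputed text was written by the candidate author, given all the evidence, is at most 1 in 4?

3

Prior odds = 0.685/0.315 = 137/63.
Likelihood ratio per non-matching profile point = 0.4.
Target odds: 0.25 ÷ 0.75 = 1/3.
Require 0.4ⁿ ≤ 1/3 ÷ (137/63) = 21/137.
0.4² = 0.16 is still above 21/137 but 0.4³ = 0.064 is at or below it, so n = 3.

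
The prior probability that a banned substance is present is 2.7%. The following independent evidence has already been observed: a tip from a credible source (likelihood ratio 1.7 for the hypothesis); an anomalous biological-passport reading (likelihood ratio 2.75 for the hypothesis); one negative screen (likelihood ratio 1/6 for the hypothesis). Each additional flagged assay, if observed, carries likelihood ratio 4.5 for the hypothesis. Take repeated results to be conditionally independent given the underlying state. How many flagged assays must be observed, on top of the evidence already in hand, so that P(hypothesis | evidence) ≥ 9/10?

Prior odds = 0.027/0.973 = 27/973.
Combined Bayes factor of the evidence already in hand = 1.7 × 2.75 × (1/6) = 187/240.
Odds after that evidence = (27/973) × 187/240 = 1683/77840.
Target odds = 0.9/0.1 = 9.
Need 4.5ⁿ ≥ 9 ÷ (1683/77840) = 77840/187.
4.5⁴ = 410.0625 falls short of 77840/187 but 4.5⁵ = 1845.28125 reaches it, so n = 5.

5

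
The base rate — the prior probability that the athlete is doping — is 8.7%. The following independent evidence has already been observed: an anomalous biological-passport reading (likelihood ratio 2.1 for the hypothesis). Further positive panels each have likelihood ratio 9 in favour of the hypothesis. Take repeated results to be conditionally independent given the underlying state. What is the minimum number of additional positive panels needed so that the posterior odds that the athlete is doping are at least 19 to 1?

Prior odds = 0.087/0.913 = 87/913.
Bayes factor of the evidence already in hand = 2.1.
Odds after that evidence = (87/913) × 2.1 = 1827/9130.
Target odds = 19.
Need 9ⁿ ≥ 19 ÷ (1827/9130) = 173470/1827.
9² = 81 falls short of 173470/1827 but 9³ = 729 reaches it, so n = 3.

3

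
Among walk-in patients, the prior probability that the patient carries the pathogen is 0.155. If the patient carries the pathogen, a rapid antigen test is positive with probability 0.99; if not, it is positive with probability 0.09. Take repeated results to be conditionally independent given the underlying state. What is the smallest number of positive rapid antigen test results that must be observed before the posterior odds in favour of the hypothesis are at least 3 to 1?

2

Prior odds: 0.155 ÷ 0.845 = 31/169.
Likelihood ratio of a positive = 0.99/0.09 = 11.
Target odds = 3.
Require 11ⁿ ≥ 3 ÷ (31/169) = 507/31.
11¹ = 11 falls short of 507/31 but 11² = 121 reaches it, so n = 2.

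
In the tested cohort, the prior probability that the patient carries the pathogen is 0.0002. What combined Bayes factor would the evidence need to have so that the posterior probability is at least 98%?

244951

Prior odds = 0.0002/0.9998 = 1/4999.
Target odds = 0.98/0.02 = 49.
Required Bayes factor = 49 ÷ (1/4999) = 244951.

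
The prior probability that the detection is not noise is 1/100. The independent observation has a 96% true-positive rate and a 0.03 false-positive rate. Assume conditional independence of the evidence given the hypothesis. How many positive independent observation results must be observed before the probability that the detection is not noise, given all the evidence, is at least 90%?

2

Prior odds = 0.01/0.99 = 1/99.
Likelihood ratio of a positive result = 0.96/0.03 = 32.
Target posterior odds = 0.9/0.1 = 9.
Need (1/99) × 32ⁿ ≥ 9, i.e. 32ⁿ ≥ 891.
32¹ = 32 falls short of 891 but 32² = 1024 reaches it, so n = 2.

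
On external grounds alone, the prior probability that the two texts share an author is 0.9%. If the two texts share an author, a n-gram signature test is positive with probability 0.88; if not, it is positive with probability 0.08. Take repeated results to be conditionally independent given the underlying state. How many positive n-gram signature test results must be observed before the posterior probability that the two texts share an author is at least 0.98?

Prior odds: 0.009 ÷ 0.991 = 9/991.
Likelihood ratio of a positive = 0.88/0.08 = 11.
Target odds: 0.98 ÷ 0.02 = 49.
Require 11ⁿ ≥ 49 ÷ (9/991) = 48559/9.
11³ = 1331 falls short of 48559/9 but 11⁴ = 14641 reaches it, so n = 4.

4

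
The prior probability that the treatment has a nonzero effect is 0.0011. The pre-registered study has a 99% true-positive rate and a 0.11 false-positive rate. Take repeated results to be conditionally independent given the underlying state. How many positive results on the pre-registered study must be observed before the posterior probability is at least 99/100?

Prior odds: 0.0011 ÷ 0.9989 = 11/9989.
Likelihood ratio of a positive result = 0.99/0.11 = 9.
Target odds: 0.99 ÷ 0.01 = 99.
Need (11/9989) × 9ⁿ ≥ 99, i.e. 9ⁿ ≥ 89901.
9⁵ = 59049 falls short of 89901 but 9⁶ = 531441 reaches it, so n = 6.

6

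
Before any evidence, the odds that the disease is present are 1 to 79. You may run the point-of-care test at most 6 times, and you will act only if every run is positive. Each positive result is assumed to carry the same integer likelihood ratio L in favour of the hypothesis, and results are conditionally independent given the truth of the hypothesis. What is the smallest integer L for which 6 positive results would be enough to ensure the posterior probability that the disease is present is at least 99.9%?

7

Prior odds = 1/79.
Target odds = 0.999/0.001 = 999.
Need L⁶ ≥ 999 ÷ (1/79) = 78921.
6⁶ = 46656 < 78921 ≤ 117649 = 7⁶, so L = 7.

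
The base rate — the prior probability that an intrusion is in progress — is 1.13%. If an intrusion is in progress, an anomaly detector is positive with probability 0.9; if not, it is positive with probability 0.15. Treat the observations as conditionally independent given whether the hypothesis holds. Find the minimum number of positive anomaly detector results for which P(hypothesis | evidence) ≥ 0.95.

5

Prior odds = 0.0113/0.9887 = 113/9887.
Likelihood ratio of a positive = 0.9/0.15 = 6.
Target posterior odds = 0.95/0.05 = 19.
Require 6ⁿ ≥ 19 ÷ (113/9887) = 187853/113.
6⁴ = 1296 falls short of 187853/113 but 6⁵ = 7776 reaches it, so n = 5.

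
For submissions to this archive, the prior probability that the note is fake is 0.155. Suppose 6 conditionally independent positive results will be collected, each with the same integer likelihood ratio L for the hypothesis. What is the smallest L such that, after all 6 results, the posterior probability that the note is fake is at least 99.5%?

Prior odds = 0.155/0.845 = 31/169.
Target odds = 0.995/0.005 = 199.
Need L⁶ ≥ 199 ÷ (31/169) = 33631/31.
3⁶ = 729 < 33631/31 ≤ 4096 = 4⁶, so L = 4.

4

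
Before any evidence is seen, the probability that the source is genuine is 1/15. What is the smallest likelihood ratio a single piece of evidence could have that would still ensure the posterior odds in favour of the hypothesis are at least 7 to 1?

98

Prior odds = (1/15)/(14/15) = 1/14.
Target odds = 7.
Required Bayes factor = 7 ÷ (1/14) = 98.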